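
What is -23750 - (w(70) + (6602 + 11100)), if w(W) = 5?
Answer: -41457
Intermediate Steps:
-23750 - (w(70) + (6602 + 11100)) = -23750 - (5 + (6602 + 11100)) = -23750 - (5 + 17702) = -23750 - 1*17707 = -23750 - 17707 = -41457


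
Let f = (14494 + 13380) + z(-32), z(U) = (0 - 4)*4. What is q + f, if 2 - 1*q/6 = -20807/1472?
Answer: 20574741/736 ≈ 27955.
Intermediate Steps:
z(U) = -16 (z(U) = -4*4 = -16)
f = 27858 (f = (14494 + 13380) - 16 = 27874 - 16 = 27858)
q = 71253/736 (q = 12 - (-124842)/1472 = 12 - 6*(-20807/1472) = 12 + 62421/736 = 71253/736 ≈ 96.811)
q + f = 71253/736 + 27858 = 20574741/736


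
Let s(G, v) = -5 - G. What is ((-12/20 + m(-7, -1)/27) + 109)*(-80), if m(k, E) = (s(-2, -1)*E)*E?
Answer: -77968/9 ≈ -8663.1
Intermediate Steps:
m(k, E) = -3*E² (m(k, E) = ((-5 - 1*(-2))*E)*E = ((-5 + 2)*E)*E = (-3*E)*E = -3*E²)
((-12/20 + m(-7, -1)/27) + 109)*(-80) = ((-12/20 - 3*(-1)²/27) + 109)*(-80) = ((-12*1/20 - 3*1*(1/27)) + 109)*(-80) = ((-⅗ - 3*1/27) + 109)*(-80) = ((-⅗ - ⅑) + 109)*(-80) = (-32/45 + 109)*(-80) = (4873/45)*(-80) = -77968/9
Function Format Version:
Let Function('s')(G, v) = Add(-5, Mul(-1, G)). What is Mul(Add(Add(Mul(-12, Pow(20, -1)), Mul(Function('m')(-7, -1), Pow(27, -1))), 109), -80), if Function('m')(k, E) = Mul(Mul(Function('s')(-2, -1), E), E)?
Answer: Rational(-77968, 9) ≈ -8663.1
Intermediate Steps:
Function('m')(k, E) = Mul(-3, Pow(E, 2)) (Function('m')(k, E) = Mul(Mul(Add(-5, Mul(-1, -2)), E), E) = Mul(Mul(Add(-5, 2), E), E) = Mul(Mul(-3, E), E) = Mul(-3, Pow(E, 2)))
Mul(Add(Add(Mul(-12, Pow(20, -1)), Mul(Function('m')(-7, -1), Pow(27, -1))), 109), -80) = Mul(Add(Add(Mul(-12, Pow(20, -1)), Mul(Mul(-3, Pow(-1, 2)), Pow(27, -1))), 109), -80) = Mul(Add(Add(Mul(-12, Rational(1, 20)), Mul(Mul(-3, 1), Rational(1, 27))), 109), -80) = Mul(Add(Add(Rational(-3, 5), Mul(-3, Rational(1, 27))), 109), -80) = Mul(Add(Add(Rational(-3, 5), Rational(-1, 9)), 109), -80) = Mul(Add(Rational(-32, 45), 109), -80) = Mul(Rational(4873, 45), -80) = Rational(-77968, 9)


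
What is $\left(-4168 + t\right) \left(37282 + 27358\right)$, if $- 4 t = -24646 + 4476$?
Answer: $56527680$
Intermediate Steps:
$t = \frac{10085}{2}$ ($t = - \frac{-24646 + 4476}{4} = \left(- \frac{1}{4}\right) \left(-20170\right) = \frac{10085}{2} \approx 5042.5$)
$\left(-4168 + t\right) \left(37282 + 27358\right) = \left(-4168 + \frac{10085}{2}\right) \left(37282 + 27358\right) = \frac{1749}{2} \cdot 64640 = 56527680$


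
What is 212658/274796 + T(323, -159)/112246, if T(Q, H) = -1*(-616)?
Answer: 6009821051/7711187954 ≈ 0.77936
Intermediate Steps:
T(Q, H) = 616
212658/274796 + T(323, -159)/112246 = 212658/274796 + 616/112246 = 212658*(1/274796) + 616*(1/112246) = 106329/137398 + 308/56123 = 6009821051/7711187954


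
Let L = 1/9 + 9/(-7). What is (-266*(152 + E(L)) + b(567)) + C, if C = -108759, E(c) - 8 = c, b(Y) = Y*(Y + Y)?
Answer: 4427743/9 ≈ 4.9197e+5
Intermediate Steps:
b(Y) = 2*Y² (b(Y) = Y*(2*Y) = 2*Y²)
L = -74/63 (L = 1*(⅑) + 9*(-⅐) = ⅑ - 9/7 = -74/63 ≈ -1.1746)
E(c) = 8 + c
(-266*(152 + E(L)) + b(567)) + C = (-266*(152 + (8 - 74/63)) + 2*567²) - 108759 = (-266*(152 + 430/63) + 2*321489) - 108759 = (-266*10006/63 + 642978) - 108759 = (-380228/9 + 642978) - 108759 = 5406574/9 - 108759 = 4427743/9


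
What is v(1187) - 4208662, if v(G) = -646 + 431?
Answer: -4208877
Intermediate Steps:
v(G) = -215
v(1187) - 4208662 = -215 - 4208662 = -4208877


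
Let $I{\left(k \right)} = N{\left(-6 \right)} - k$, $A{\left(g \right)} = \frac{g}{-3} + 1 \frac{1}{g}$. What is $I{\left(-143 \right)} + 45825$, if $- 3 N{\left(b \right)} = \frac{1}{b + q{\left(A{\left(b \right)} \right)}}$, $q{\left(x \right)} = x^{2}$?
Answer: $\frac{4366972}{95} \approx 45968.0$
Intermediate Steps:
$A{\left(g \right)} = \frac{1}{g} - \frac{g}{3}$ ($A{\left(g \right)} = g \left(- \frac{1}{3}\right) + \frac{1}{g} = - \frac{g}{3} + \frac{1}{g} = \frac{1}{g} - \frac{g}{3}$)
$N{\left(b \right)} = - \frac{1}{3 \left(b + \left(\frac{1}{b} - \frac{b}{3}\right)^{2}\right)}$
$I{\left(k \right)} = \frac{12}{95} - k$ ($I{\left(k \right)} = - \frac{3 \left(-6\right)^{2}}{\left(-3 + \left(-6\right)^{2}\right)^{2} + 9 \left(-6\right)^{3}} - k = \left(-3\right) 36 \frac{1}{\left(-3 + 36\right)^{2} + 9 \left(-216\right)} - k = \left(-3\right) 36 \frac{1}{33^{2} - 1944} - k = \left(-3\right) 36 \frac{1}{1089 - 1944} - k = \left(-3\right) 36 \frac{1}{-855} - k = \left(-3\right) 36 \left(- \frac{1}{855}\right) - k = \frac{12}{95} - k$)
$I{\left(-143 \right)} + 45825 = \left(\frac{12}{95} - -143\right) + 45825 = \left(\frac{12}{95} + 143\right) + 45825 = \frac{13597}{95} + 45825 = \frac{4366972}{95}$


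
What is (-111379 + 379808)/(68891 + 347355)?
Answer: 268429/416246 ≈ 0.64488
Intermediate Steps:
(-111379 + 379808)/(68891 + 347355) = 268429/416246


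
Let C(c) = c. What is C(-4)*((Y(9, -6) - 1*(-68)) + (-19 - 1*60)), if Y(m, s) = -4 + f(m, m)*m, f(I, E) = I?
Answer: -264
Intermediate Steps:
Y(m, s) = -4 + m² (Y(m, s) = -4 + m*m = -4 + m²)
C(-4)*((Y(9, -6) - 1*(-68)) + (-19 - 1*60)) = -4*(((-4 + 9²) - 1*(-68)) + (-19 - 1*60)) = -4*(((-4 + 81) + 68) + (-19 - 60)) = -4*((77 + 68) - 79) = -4*(145 - 79) = -4*66 = -264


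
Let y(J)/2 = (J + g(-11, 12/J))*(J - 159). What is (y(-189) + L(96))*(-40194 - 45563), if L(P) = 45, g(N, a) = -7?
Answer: -11702485977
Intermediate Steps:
y(J) = 2*(-159 + J)*(-7 + J) (y(J) = 2*((J - 7)*(J - 159)) = 2*((-7 + J)*(-159 + J)) = 2*((-159 + J)*(-7 + J)) = 2*(-159 + J)*(-7 + J))
(y(-189) + L(96))*(-40194 - 45563) = ((2226 - 332*(-189) + 2*(-189)**2) + 45)*(-40194 - 45563) = ((2226 + 62748 + 2*35721) + 45)*(-85757) = ((2226 + 62748 + 71442) + 45)*(-85757) = (136416 + 45)*(-85757) = 136461*(-85757) = -11702485977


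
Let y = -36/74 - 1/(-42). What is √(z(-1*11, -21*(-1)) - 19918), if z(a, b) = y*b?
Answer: 103*I*√10286/74 ≈ 141.17*I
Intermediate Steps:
y = -719/1554 (y = -36*1/74 - 1*(-1/42) = -18/37 + 1/42 = -719/1554 ≈ -0.46268)
z(a, b) = -719*b/1554
√(z(-1*11, -21*(-1)) - 19918) = √(-(-719)*(-1)/74 - 19918) = √(-719/1554*21 - 19918) = √(-719/74 - 19918) = √(-1474651/74) = 103*I*√10286/74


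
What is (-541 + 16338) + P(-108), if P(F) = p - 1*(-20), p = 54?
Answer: 15871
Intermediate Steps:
P(F) = 74 (P(F) = 54 - 1*(-20) = 54 + 20 = 74)
(-541 + 16338) + P(-108) = (-541 + 16338) + 74 = 15797 + 74 = 15871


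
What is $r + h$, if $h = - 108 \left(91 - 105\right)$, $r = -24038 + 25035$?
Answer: $2509$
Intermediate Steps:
$r = 997$
$h = 1512$ ($h = \left(-108\right) \left(-14\right) = 1512$)
$r + h = 997 + 1512 = 2509$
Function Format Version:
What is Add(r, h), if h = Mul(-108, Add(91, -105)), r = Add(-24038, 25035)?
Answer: 2509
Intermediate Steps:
r = 997
h = 1512 (h = Mul(-108, -14) = 1512)
Add(r, h) = Add(997, 1512) = 2509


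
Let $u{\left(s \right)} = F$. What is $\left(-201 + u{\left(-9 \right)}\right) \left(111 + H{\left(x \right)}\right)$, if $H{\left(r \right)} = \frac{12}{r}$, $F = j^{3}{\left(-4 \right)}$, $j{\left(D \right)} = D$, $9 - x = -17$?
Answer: $- \frac{383985}{13} \approx -29537.0$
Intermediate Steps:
$x = 26$ ($x = 9 - -17 = 9 + 17 = 26$)
$F = -64$ ($F = \left(-4\right)^{3} = -64$)
$u{\left(s \right)} = -64$
$\left(-201 + u{\left(-9 \right)}\right) \left(111 + H{\left(x \right)}\right) = \left(-201 - 64\right) \left(111 + \frac{12}{26}\right) = - 265 \left(111 + 12 \cdot \frac{1}{26}\right) = - 265 \left(111 + \frac{6}{13}\right) = \left(-265\right) \frac{1449}{13} = - \frac{383985}{13}$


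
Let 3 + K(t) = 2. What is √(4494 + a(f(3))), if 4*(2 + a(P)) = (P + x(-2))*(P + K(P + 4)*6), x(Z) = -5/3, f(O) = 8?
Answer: √161826/6 ≈ 67.046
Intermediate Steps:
K(t) = -1 (K(t) = -3 + 2 = -1)
x(Z) = -5/3 (x(Z) = -5*⅓ = -5/3)
a(P) = -2 + (-6 + P)*(-5/3 + P)/4 (a(P) = -2 + ((P - 5/3)*(P - 1*6))/4 = -2 + ((-5/3 + P)*(P - 6))/4 = -2 + ((-5/3 + P)*(-6 + P))/4 = -2 + ((-6 + P)*(-5/3 + P))/4 = -2 + (-6 + P)*(-5/3 + P)/4)
√(4494 + a(f(3))) = √(4494 + (½ - 23/12*8 + (¼)*8²)) = √(4494 + (½ - 46/3 + (¼)*64)) = √(4494 + (½ - 46/3 + 16)) = √(4494 + 7/6) = √(26971/6) = √161826/6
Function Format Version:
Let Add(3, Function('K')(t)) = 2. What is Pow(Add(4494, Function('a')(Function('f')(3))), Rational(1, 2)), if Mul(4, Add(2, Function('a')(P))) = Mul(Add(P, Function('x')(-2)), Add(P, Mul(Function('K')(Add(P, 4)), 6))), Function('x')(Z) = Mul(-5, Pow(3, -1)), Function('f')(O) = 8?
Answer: Mul(Rational(1, 6), Pow(161826, Rational(1, 2))) ≈ 67.046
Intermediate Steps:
Function('K')(t) = -1 (Function('K')(t) = Add(-3, 2) = -1)
Function('x')(Z) = Rational(-5, 3) (Function('x')(Z) = Mul(-5, Rational(1, 3)) = Rational(-5, 3))
Function('a')(P) = Add(-2, Mul(Rational(1, 4), Add(-6, P), Add(Rational(-5, 3), P))) (Function('a')(P) = Add(-2, Mul(Rational(1, 4), Mul(Add(P, Rational(-5, 3)), Add(P, Mul(-1, 6))))) = Add(-2, Mul(Rational(1, 4), Mul(Add(Rational(-5, 3), P), Add(P, -6)))) = Add(-2, Mul(Rational(1, 4), Mul(Add(Rational(-5, 3), P), Add(-6, P)))) = Add(-2, Mul(Rational(1, 4), Mul(Add(-6, P), Add(Rational(-5, 3), P)))) = Add(-2, Mul(Rational(1, 4), Add(-6, P), Add(Rational(-5, 3), P))))
Pow(Add(4494, Function('a')(Function('f')(3))), Rational(1, 2)) = Pow(Add(4494, Add(Rational(1, 2), Mul(Rational(-23, 12), 8), Mul(Rational(1, 4), Pow(8, 2)))), Rational(1, 2)) = Pow(Add(4494, Add(Rational(1, 2), Rational(-46, 3), Mul(Rational(1, 4), 64))), Rational(1, 2)) = Pow(Add(4494, Add(Rational(1, 2), Rational(-46, 3), 16)), Rational(1, 2)) = Pow(Add(4494, Rational(7, 6)), Rational(1, 2)) = Pow(Rational(26971, 6), Rational(1, 2)) = Mul(Rational(1, 6), Pow(161826, Rational(1, 2)))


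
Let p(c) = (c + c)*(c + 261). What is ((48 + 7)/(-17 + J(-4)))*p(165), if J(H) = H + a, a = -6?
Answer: -859100/3 ≈ -2.8637e+5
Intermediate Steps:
p(c) = 2*c*(261 + c) (p(c) = (2*c)*(261 + c) = 2*c*(261 + c))
J(H) = -6 + H (J(H) = H - 6 = -6 + H)
((48 + 7)/(-17 + J(-4)))*p(165) = ((48 + 7)/(-17 + (-6 - 4)))*(2*165*(261 + 165)) = (55/(-17 - 10))*(2*165*426) = (55/(-27))*140580 = (55*(-1/27))*140580 = -55/27*140580 = -859100/3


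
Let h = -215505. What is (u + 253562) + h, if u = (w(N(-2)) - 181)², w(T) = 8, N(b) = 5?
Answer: 67986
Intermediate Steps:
u = 29929 (u = (8 - 181)² = (-173)² = 29929)
(u + 253562) + h = (29929 + 253562) - 215505 = 283491 - 215505 = 67986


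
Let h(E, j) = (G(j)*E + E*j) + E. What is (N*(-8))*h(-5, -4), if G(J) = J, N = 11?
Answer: -3080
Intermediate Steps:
h(E, j) = E + 2*E*j (h(E, j) = (j*E + E*j) + E = (E*j + E*j) + E = 2*E*j + E = E + 2*E*j)
(N*(-8))*h(-5, -4) = (11*(-8))*(-5*(1 + 2*(-4))) = -(-440)*(1 - 8) = -(-440)*(-7) = -88*35 = -3080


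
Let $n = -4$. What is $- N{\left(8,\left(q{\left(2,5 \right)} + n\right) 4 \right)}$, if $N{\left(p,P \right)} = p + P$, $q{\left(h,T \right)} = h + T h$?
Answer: $-40$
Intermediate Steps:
$N{\left(p,P \right)} = P + p$
$- N{\left(8,\left(q{\left(2,5 \right)} + n\right) 4 \right)} = - (\left(2 \left(1 + 5\right) - 4\right) 4 + 8) = - (\left(2 \cdot 6 - 4\right) 4 + 8) = - (\left(12 - 4\right) 4 + 8) = - (8 \cdot 4 + 8) = - (32 + 8) = \left(-1\right) 40 = -40$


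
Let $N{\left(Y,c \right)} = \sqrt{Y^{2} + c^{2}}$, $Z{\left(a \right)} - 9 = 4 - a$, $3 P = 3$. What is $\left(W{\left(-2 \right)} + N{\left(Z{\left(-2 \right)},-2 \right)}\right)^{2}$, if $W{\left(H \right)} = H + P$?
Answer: $\left(1 - \sqrt{229}\right)^{2} \approx 199.73$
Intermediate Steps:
$P = 1$ ($P = \frac{1}{3} \cdot 3 = 1$)
$W{\left(H \right)} = 1 + H$ ($W{\left(H \right)} = H + 1 = 1 + H$)
$Z{\left(a \right)} = 13 - a$ ($Z{\left(a \right)} = 9 - \left(-4 + a\right) = 13 - a$)
$\left(W{\left(-2 \right)} + N{\left(Z{\left(-2 \right)},-2 \right)}\right)^{2} = \left(\left(1 - 2\right) + \sqrt{\left(13 - -2\right)^{2} + \left(-2\right)^{2}}\right)^{2} = \left(-1 + \sqrt{\left(13 + 2\right)^{2} + 4}\right)^{2} = \left(-1 + \sqrt{15^{2} + 4}\right)^{2} = \left(-1 + \sqrt{225 + 4}\right)^{2} = \left(-1 + \sqrt{229}\right)^{2}$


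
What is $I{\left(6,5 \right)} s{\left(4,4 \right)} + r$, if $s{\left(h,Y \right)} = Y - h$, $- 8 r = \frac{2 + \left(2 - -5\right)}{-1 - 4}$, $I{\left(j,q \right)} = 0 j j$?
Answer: $\frac{9}{40} \approx 0.225$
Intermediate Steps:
$I{\left(j,q \right)} = 0$ ($I{\left(j,q \right)} = 0 j = 0$)
$r = \frac{9}{40}$ ($r = - \frac{\left(2 + \left(2 - -5\right)\right) \frac{1}{-1 - 4}}{8} = - \frac{\left(2 + \left(2 + 5\right)\right) \frac{1}{-5}}{8} = - \frac{\left(2 + 7\right) \left(- \frac{1}{5}\right)}{8} = - \frac{9 \left(- \frac{1}{5}\right)}{8} = \left(- \frac{1}{8}\right) \left(- \frac{9}{5}\right) = \frac{9}{40} \approx 0.225$)
$I{\left(6,5 \right)} s{\left(4,4 \right)} + r = 0 \left(4 - 4\right) + \frac{9}{40} = 0 \cdot 0 + \frac{9}{40} = 0 + \frac{9}{40} = \frac{9}{40}$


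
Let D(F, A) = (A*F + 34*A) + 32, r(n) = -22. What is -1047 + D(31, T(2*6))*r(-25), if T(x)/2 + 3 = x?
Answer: -27491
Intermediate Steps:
T(x) = -6 + 2*x
D(F, A) = 32 + 34*A + A*F (D(F, A) = (34*A + A*F) + 32 = 32 + 34*A + A*F)
-1047 + D(31, T(2*6))*r(-25) = -1047 + (32 + 34*(-6 + 2*(2*6)) + (-6 + 2*(2*6))*31)*(-22) = -1047 + (32 + 34*(-6 + 2*12) + (-6 + 2*12)*31)*(-22) = -1047 + (32 + 34*(-6 + 24) + (-6 + 24)*31)*(-22) = -1047 + (32 + 34*18 + 18*31)*(-22) = -1047 + (32 + 612 + 558)*(-22) = -1047 + 1202*(-22) = -1047 - 26444 = -27491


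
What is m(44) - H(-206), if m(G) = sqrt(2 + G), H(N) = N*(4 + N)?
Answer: -41612 + sqrt(46) ≈ -41605.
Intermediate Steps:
m(44) - H(-206) = sqrt(2 + 44) - (-206)*(4 - 206) = sqrt(46) - (-206)*(-202) = sqrt(46) - 1*41612 = sqrt(46) - 41612 = -41612 + sqrt(46)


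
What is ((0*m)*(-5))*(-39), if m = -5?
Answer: 0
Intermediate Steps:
((0*m)*(-5))*(-39) = ((0*(-5))*(-5))*(-39) = (0*(-5))*(-39) = 0*(-39) = 0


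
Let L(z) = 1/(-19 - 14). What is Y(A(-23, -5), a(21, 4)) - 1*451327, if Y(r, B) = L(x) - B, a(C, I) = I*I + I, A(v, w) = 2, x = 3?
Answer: -14894452/33 ≈ -4.5135e+5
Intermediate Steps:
a(C, I) = I + I**2 (a(C, I) = I**2 + I = I + I**2)
L(z) = -1/33 (L(z) = 1/(-33) = -1/33)
Y(r, B) = -1/33 - B
Y(A(-23, -5), a(21, 4)) - 1*451327 = (-1/33 - 4*(1 + 4)) - 1*451327 = (-1/33 - 4*5) - 451327 = (-1/33 - 1*20) - 451327 = (-1/33 - 20) - 451327 = -661/33 - 451327 = -14894452/33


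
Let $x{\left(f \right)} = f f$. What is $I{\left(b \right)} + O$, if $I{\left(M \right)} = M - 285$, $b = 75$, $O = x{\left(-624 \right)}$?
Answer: $389166$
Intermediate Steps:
$x{\left(f \right)} = f^{2}$
$O = 389376$ ($O = \left(-624\right)^{2} = 389376$)
$I{\left(M \right)} = -285 + M$ ($I{\left(M \right)} = M - 285 = -285 + M$)
$I{\left(b \right)} + O = \left(-285 + 75\right) + 389376 = -210 + 389376 = 389166$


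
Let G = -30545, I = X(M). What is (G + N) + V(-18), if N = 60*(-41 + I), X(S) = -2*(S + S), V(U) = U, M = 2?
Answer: -33503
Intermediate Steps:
X(S) = -4*S
I = -8 (I = -4*2 = -8)
N = -2940 (N = 60*(-41 - 8) = 60*(-49) = -2940)
(G + N) + V(-18) = (-30545 - 2940) - 18 = -33485 - 18 = -33503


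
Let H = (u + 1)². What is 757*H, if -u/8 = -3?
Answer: 473125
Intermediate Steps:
u = 24 (u = -8*(-3) = 24)
H = 625 (H = (24 + 1)² = 25² = 625)
757*H = 757*625 = 473125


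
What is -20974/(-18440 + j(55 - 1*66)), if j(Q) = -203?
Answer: 20974/18643 ≈ 1.1250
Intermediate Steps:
-20974/(-18440 + j(55 - 1*66)) = -20974/(-18440 - 203) = -20974/(-18643) = -20974*(-1/18643) = 20974/18643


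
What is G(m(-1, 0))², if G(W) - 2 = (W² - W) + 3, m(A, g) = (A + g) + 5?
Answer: 289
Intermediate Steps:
m(A, g) = 5 + A + g
G(W) = 5 + W² - W (G(W) = 2 + ((W² - W) + 3) = 2 + (3 + W² - W) = 5 + W² - W)
G(m(-1, 0))² = (5 + (5 - 1 + 0)² - (5 - 1 + 0))² = (5 + 4² - 1*4)² = (5 + 16 - 4)² = 17² = 289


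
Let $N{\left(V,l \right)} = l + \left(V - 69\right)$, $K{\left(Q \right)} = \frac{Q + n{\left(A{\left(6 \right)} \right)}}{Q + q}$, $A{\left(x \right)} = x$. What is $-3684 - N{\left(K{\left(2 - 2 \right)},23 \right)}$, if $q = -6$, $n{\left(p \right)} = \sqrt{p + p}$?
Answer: $-3638 + \frac{\sqrt{3}}{3} \approx -3637.4$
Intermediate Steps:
$n{\left(p \right)} = \sqrt{2} \sqrt{p}$ ($n{\left(p \right)} = \sqrt{2 p} = \sqrt{2} \sqrt{p}$)
$K{\left(Q \right)} = \frac{Q + 2 \sqrt{3}}{-6 + Q}$ ($K{\left(Q \right)} = \frac{Q + \sqrt{2} \sqrt{6}}{Q - 6} = \frac{Q + 2 \sqrt{3}}{-6 + Q}$)
$N{\left(V,l \right)} = -69 + V + l$ ($N{\left(V,l \right)} = l + \left(-69 + V\right) = -69 + V + l$)
$-3684 - N{\left(K{\left(2 - 2 \right)},23 \right)} = -3684 - \left(-69 + \frac{\left(2 - 2\right) + 2 \sqrt{3}}{-6 + \left(2 - 2\right)} + 23\right) = -3684 - \left(-69 + \frac{0 + 2 \sqrt{3}}{-6 + 0} + 23\right) = -3684 - \left(-69 + \frac{2 \sqrt{3}}{-6} + 23\right) = -3684 - \left(-69 - \frac{2 \sqrt{3}}{6} + 23\right) = -3684 - \left(-69 - \frac{\sqrt{3}}{3} + 23\right) = -3684 - \left(-46 - \frac{\sqrt{3}}{3}\right) = -3684 + \left(46 + \frac{\sqrt{3}}{3}\right) = -3638 + \frac{\sqrt{3}}{3}$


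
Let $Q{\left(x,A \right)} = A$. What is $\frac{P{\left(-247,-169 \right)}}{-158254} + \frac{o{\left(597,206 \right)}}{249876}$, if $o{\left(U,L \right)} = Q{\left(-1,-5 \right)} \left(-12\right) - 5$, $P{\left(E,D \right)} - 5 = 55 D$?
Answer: $\frac{105911455}{1797448932} \approx 0.058923$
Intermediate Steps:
$P{\left(E,D \right)} = 5 + 55 D$
$o{\left(U,L \right)} = 55$ ($o{\left(U,L \right)} = \left(-5\right) \left(-12\right) - 5 = 60 - 5 = 55$)
$\frac{P{\left(-247,-169 \right)}}{-158254} + \frac{o{\left(597,206 \right)}}{249876} = \frac{5 + 55 \left(-169\right)}{-158254} + \frac{55}{249876} = \left(5 - 9295\right) \left(- \frac{1}{158254}\right) + 55 \cdot \frac{1}{249876} = \left(-9290\right) \left(- \frac{1}{158254}\right) + \frac{5}{22716} = \frac{4645}{79127} + \frac{5}{22716} = \frac{105911455}{1797448932}$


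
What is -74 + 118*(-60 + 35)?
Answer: -3024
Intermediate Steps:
-74 + 118*(-60 + 35) = -74 + 118*(-25) = -74 - 2950 = -3024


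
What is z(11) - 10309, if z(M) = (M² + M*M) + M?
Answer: -10056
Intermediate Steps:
z(M) = M + 2*M² (z(M) = (M² + M²) + M = 2*M² + M = M + 2*M²)
z(11) - 10309 = 11*(1 + 2*11) - 10309 = 11*(1 + 22) - 10309 = 11*23 - 10309 = 253 - 10309 = -10056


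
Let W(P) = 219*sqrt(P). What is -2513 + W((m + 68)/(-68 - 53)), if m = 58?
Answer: -2513 + 657*I*sqrt(14)/11 ≈ -2513.0 + 223.48*I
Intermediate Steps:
-2513 + W((m + 68)/(-68 - 53)) = -2513 + 219*sqrt((58 + 68)/(-68 - 53)) = -2513 + 219*sqrt(126/(-121)) = -2513 + 219*sqrt(126*(-1/121)) = -2513 + 219*sqrt(-126/121) = -2513 + 219*(3*I*sqrt(14)/11) = -2513 + 657*I*sqrt(14)/11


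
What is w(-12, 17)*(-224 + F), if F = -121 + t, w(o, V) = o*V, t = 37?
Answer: 62832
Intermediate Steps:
w(o, V) = V*o
F = -84 (F = -121 + 37 = -84)
w(-12, 17)*(-224 + F) = (17*(-12))*(-224 - 84) = -204*(-308) = 62832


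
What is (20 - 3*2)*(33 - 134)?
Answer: -1414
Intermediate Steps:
(20 - 3*2)*(33 - 134) = (20 - 1*6)*(-101) = (20 - 6)*(-101) = 14*(-101) = -1414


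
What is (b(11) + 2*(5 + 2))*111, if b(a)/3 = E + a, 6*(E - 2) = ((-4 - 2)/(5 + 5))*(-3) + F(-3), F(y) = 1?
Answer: 30192/5 ≈ 6038.4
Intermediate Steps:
E = 37/15 (E = 2 + (((-4 - 2)/(5 + 5))*(-3) + 1)/6 = 2 + (-6/10*(-3) + 1)/6 = 2 + (-6*⅒*(-3) + 1)/6 = 2 + (-⅗*(-3) + 1)/6 = 2 + (9/5 + 1)/6 = 2 + (⅙)*(14/5) = 2 + 7/15 = 37/15 ≈ 2.4667)
b(a) = 37/5 + 3*a (b(a) = 3*(37/15 + a) = 37/5 + 3*a)
(b(11) + 2*(5 + 2))*111 = ((37/5 + 3*11) + 2*(5 + 2))*111 = ((37/5 + 33) + 2*7)*111 = (202/5 + 14)*111 = (272/5)*111 = 30192/5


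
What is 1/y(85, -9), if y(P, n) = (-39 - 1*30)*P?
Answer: -1/5865 ≈ -0.00017050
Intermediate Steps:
y(P, n) = -69*P (y(P, n) = (-39 - 30)*P = -69*P)
1/y(85, -9) = 1/(-69*85) = 1/(-5865) = -1/5865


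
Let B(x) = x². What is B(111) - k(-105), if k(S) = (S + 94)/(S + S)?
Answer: 2587399/210 ≈ 12321.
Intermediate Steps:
k(S) = (94 + S)/(2*S) (k(S) = (94 + S)/((2*S)) = (94 + S)*(1/(2*S)) = (94 + S)/(2*S))
B(111) - k(-105) = 111² - (94 - 105)/(2*(-105)) = 12321 - (-1)*(-11)/(2*105) = 12321 - 1*11/210 = 12321 - 11/210 = 2587399/210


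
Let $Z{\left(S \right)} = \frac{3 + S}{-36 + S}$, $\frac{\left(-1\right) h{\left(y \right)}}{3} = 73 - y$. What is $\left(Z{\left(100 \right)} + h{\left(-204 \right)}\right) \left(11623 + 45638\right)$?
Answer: $- \frac{3039471141}{64} \approx -4.7492 \cdot 10^{7}$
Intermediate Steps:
$h{\left(y \right)} = -219 + 3 y$ ($h{\left(y \right)} = - 3 \left(73 - y\right) = -219 + 3 y$)
$Z{\left(S \right)} = \frac{3 + S}{-36 + S}$
$\left(Z{\left(100 \right)} + h{\left(-204 \right)}\right) \left(11623 + 45638\right) = \left(\frac{3 + 100}{-36 + 100} + \left(-219 + 3 \left(-204\right)\right)\right) \left(11623 + 45638\right) = \left(\frac{1}{64} \cdot 103 - 831\right) 57261 = \left(\frac{103}{64} - 831\right) 57261 = \left(- \frac{53081}{64}\right) 57261 = - \frac{3039471141}{64}$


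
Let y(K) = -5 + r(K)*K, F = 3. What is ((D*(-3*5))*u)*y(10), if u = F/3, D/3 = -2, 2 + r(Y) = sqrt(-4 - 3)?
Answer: -2250 + 900*I*sqrt(7) ≈ -2250.0 + 2381.2*I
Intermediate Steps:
r(Y) = -2 + I*sqrt(7) (r(Y) = -2 + sqrt(-4 - 3) = -2 + sqrt(-7) = -2 + I*sqrt(7))
D = -6 (D = 3*(-2) = -6)
y(K) = -5 + K*(-2 + I*sqrt(7)) (y(K) = -5 + (-2 + I*sqrt(7))*K = -5 + K*(-2 + I*sqrt(7)))
u = 1 (u = 3/3 = 3*(1/3) = 1)
((D*(-3*5))*u)*y(10) = (-(-18)*5*1)*(-5 - 1*10*(2 - I*sqrt(7))) = (-6*(-15)*1)*(-5 + (-20 + 10*I*sqrt(7))) = (90*1)*(-25 + 10*I*sqrt(7)) = 90*(-25 + 10*I*sqrt(7)) = -2250 + 900*I*sqrt(7)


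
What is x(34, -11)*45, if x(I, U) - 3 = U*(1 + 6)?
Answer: -3330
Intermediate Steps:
x(I, U) = 3 + 7*U (x(I, U) = 3 + U*(1 + 6) = 3 + U*7 = 3 + 7*U)
x(34, -11)*45 = (3 + 7*(-11))*45 = (3 - 77)*45 = -74*45 = -3330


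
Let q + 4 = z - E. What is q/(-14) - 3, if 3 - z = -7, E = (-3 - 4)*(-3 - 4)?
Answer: 1/14 ≈ 0.071429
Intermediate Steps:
E = 49 (E = -7*(-7) = 49)
z = 10 (z = 3 - 1*(-7) = 3 + 7 = 10)
q = -43 (q = -4 + (10 - 1*49) = -4 + (10 - 49) = -4 - 39 = -43)
q/(-14) - 3 = -43/(-14) - 3 = -43*(-1/14) - 3 = 43/14 - 3 = 1/14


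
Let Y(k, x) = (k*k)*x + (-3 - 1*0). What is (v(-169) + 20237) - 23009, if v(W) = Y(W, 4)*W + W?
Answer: -19309670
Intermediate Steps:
Y(k, x) = -3 + x*k² (Y(k, x) = k²*x + (-3 + 0) = x*k² - 3 = -3 + x*k²)
v(W) = W + W*(-3 + 4*W²) (v(W) = (-3 + 4*W²)*W + W = W*(-3 + 4*W²) + W = W + W*(-3 + 4*W²))
(v(-169) + 20237) - 23009 = ((-2*(-169) + 4*(-169)³) + 20237) - 23009 = ((338 + 4*(-4826809)) + 20237) - 23009 = ((338 - 19307236) + 20237) - 23009 = (-19306898 + 20237) - 23009 = -19286661 - 23009 = -19309670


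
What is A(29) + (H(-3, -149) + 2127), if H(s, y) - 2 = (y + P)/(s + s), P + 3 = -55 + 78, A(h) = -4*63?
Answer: 3797/2 ≈ 1898.5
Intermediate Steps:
A(h) = -252
P = 20 (P = -3 + (-55 + 78) = -3 + 23 = 20)
H(s, y) = 2 + (20 + y)/(2*s) (H(s, y) = 2 + (y + 20)/(s + s) = 2 + (20 + y)/((2*s)) = 2 + (20 + y)*(1/(2*s)) = 2 + (20 + y)/(2*s))
A(29) + (H(-3, -149) + 2127) = -252 + ((1/2)*(20 - 149 + 4*(-3))/(-3) + 2127) = -252 + ((1/2)*(-1/3)*(20 - 149 - 12) + 2127) = -252 + ((1/2)*(-1/3)*(-141) + 2127) = -252 + (47/2 + 2127) = -252 + 4301/2 = 3797/2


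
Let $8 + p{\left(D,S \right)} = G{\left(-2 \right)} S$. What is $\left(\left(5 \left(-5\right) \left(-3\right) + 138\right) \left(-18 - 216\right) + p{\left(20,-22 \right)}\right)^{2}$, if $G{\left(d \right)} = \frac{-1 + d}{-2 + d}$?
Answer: $\frac{9946671289}{4} \approx 2.4867 \cdot 10^{9}$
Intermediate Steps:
$G{\left(d \right)} = \frac{-1 + d}{-2 + d}$
$p{\left(D,S \right)} = -8 + \frac{3 S}{4}$ ($p{\left(D,S \right)} = -8 + \frac{-1 - 2}{-2 - 2} S = -8 + \frac{1}{-4} \left(-3\right) S = -8 + \left(- \frac{1}{4}\right) \left(-3\right) S = -8 + \frac{3 S}{4}$)
$\left(\left(5 \left(-5\right) \left(-3\right) + 138\right) \left(-18 - 216\right) + p{\left(20,-22 \right)}\right)^{2} = \left(\left(5 \left(-5\right) \left(-3\right) + 138\right) \left(-18 - 216\right) + \left(-8 + \frac{3}{4} \left(-22\right)\right)\right)^{2} = \left(\left(\left(-25\right) \left(-3\right) + 138\right) \left(-234\right) - \frac{49}{2}\right)^{2} = \left(\left(75 + 138\right) \left(-234\right) - \frac{49}{2}\right)^{2} = \left(213 \left(-234\right) - \frac{49}{2}\right)^{2} = \left(-49842 - \frac{49}{2}\right)^{2} = \left(- \frac{99733}{2}\right)^{2} = \frac{9946671289}{4}$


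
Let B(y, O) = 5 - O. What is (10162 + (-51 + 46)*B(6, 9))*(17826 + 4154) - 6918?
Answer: 223793442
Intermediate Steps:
(10162 + (-51 + 46)*B(6, 9))*(17826 + 4154) - 6918 = (10162 + (-51 + 46)*(5 - 1*9))*(17826 + 4154) - 6918 = (10162 - 5*(5 - 9))*21980 - 6918 = (10162 - 5*(-4))*21980 - 6918 = (10162 + 20)*21980 - 6918 = 10182*21980 - 6918 = 223800360 - 6918 = 223793442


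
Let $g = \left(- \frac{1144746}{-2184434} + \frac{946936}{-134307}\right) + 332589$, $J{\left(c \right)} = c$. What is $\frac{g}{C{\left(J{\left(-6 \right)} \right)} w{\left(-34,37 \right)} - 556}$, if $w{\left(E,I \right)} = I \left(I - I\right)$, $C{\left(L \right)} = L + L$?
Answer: $- \frac{24393658726253995}{40780484036082} \approx -598.17$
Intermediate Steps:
$g = \frac{48787317452507990}{146692388619}$ ($g = \left(\left(-1144746\right) \left(- \frac{1}{2184434}\right) + 946936 \left(- \frac{1}{134307}\right)\right) + 332589 = \left(\frac{572373}{1092217} - \frac{946936}{134307}\right) + 332589 = - \frac{957385896601}{146692388619} + 332589 = \frac{48787317452507990}{146692388619} \approx 3.3258 \cdot 10^{5}$)
$C{\left(L \right)} = 2 L$
$w{\left(E,I \right)} = 0$ ($w{\left(E,I \right)} = I 0 = 0$)
$\frac{g}{C{\left(J{\left(-6 \right)} \right)} w{\left(-34,37 \right)} - 556} = \frac{48787317452507990}{146692388619 \left(2 \left(-6\right) 0 - 556\right)} = \frac{48787317452507990}{146692388619 \left(\left(-12\right) 0 - 556\right)} = \frac{48787317452507990}{146692388619 \left(0 - 556\right)} = \frac{48787317452507990}{146692388619 \left(-556\right)} = \frac{48787317452507990}{146692388619} \left(- \frac{1}{556}\right) = - \frac{24393658726253995}{40780484036082}$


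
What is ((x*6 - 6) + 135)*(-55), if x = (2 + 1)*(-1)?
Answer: -6105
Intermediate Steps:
x = -3 (x = 3*(-1) = -3)
((x*6 - 6) + 135)*(-55) = ((-3*6 - 6) + 135)*(-55) = ((-18 - 6) + 135)*(-55) = (-24 + 135)*(-55) = 111*(-55) = -6105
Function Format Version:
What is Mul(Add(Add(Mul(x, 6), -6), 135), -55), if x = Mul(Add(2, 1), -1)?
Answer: -6105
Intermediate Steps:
x = -3 (x = Mul(3, -1) = -3)
Mul(Add(Add(Mul(x, 6), -6), 135), -55) = Mul(Add(Add(Mul(-3, 6), -6), 135), -55) = Mul(Add(Add(-18, -6), 135), -55) = Mul(Add(-24, 135), -55) = Mul(111, -55) = -6105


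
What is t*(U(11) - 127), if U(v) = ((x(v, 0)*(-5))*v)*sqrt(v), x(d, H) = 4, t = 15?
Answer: -1905 - 3300*sqrt(11) ≈ -12850.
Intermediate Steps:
U(v) = -20*v**(3/2) (U(v) = ((4*(-5))*v)*sqrt(v) = (-20*v)*sqrt(v) = -20*v**(3/2))
t*(U(11) - 127) = 15*(-220*sqrt(11) - 127) = 15*(-127 - 220*sqrt(11)) = -1905 - 3300*sqrt(11)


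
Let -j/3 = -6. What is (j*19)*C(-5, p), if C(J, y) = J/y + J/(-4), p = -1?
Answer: 4275/2 ≈ 2137.5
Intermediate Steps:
j = 18 (j = -3*(-6) = 18)
C(J, y) = -J/4 + J/y (C(J, y) = J/y + J*(-1/4) = J/y - J/4 = -J/4 + J/y)
(j*19)*C(-5, p) = (18*19)*(-1/4*(-5) - 5/(-1)) = 342*(5/4 - 5*(-1)) = 342*(5/4 + 5) = 342*(25/4) = 4275/2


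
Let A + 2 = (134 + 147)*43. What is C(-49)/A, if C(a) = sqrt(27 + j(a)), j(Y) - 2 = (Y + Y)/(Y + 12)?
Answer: sqrt(43327)/446997 ≈ 0.00046567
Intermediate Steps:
j(Y) = 2 + 2*Y/(12 + Y) (j(Y) = 2 + (Y + Y)/(Y + 12) = 2 + (2*Y)/(12 + Y) = 2 + 2*Y/(12 + Y))
A = 12081 (A = -2 + (134 + 147)*43 = -2 + 281*43 = -2 + 12083 = 12081)
C(a) = sqrt(27 + 4*(6 + a)/(12 + a))
C(-49)/A = sqrt((348 + 31*(-49))/(12 - 49))/12081 = sqrt((348 - 1519)/(-37))*(1/12081) = sqrt(-1/37*(-1171))*(1/12081) = sqrt(1171/37)*(1/12081) = (sqrt(43327)/37)*(1/12081) = sqrt(43327)/446997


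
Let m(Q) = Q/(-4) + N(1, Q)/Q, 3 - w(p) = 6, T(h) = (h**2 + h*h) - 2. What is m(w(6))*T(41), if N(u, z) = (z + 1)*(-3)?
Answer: -4200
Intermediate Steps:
T(h) = -2 + 2*h**2 (T(h) = (h**2 + h**2) - 2 = 2*h**2 - 2 = -2 + 2*h**2)
w(p) = -3 (w(p) = 3 - 1*6 = 3 - 6 = -3)
N(u, z) = -3 - 3*z (N(u, z) = (1 + z)*(-3) = -3 - 3*z)
m(Q) = -Q/4 + (-3 - 3*Q)/Q (m(Q) = Q/(-4) + (-3 - 3*Q)/Q = Q*(-1/4) + (-3 - 3*Q)/Q = -Q/4 + (-3 - 3*Q)/Q)
m(w(6))*T(41) = (-3 - 3/(-3) - 1/4*(-3))*(-2 + 2*41**2) = (-3 - 3*(-1/3) + 3/4)*(-2 + 2*1681) = (-3 + 1 + 3/4)*(-2 + 3362) = -5/4*3360 = -4200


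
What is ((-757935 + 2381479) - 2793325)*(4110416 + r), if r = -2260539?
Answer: -2163950966937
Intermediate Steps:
((-757935 + 2381479) - 2793325)*(4110416 + r) = ((-757935 + 2381479) - 2793325)*(4110416 - 2260539) = (1623544 - 2793325)*1849877 = -1169781*1849877 = -2163950966937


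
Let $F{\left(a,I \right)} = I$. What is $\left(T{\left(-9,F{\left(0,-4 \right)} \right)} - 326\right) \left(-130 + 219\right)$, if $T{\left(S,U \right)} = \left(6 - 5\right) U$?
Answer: $-29370$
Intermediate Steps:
$T{\left(S,U \right)} = U$ ($T{\left(S,U \right)} = 1 U = U$)
$\left(T{\left(-9,F{\left(0,-4 \right)} \right)} - 326\right) \left(-130 + 219\right) = \left(-4 - 326\right) \left(-130 + 219\right) = \left(-330\right) 89 = -29370$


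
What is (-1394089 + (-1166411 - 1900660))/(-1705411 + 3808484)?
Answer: -4461160/2103073 ≈ -2.1213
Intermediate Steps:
(-1394089 + (-1166411 - 1900660))/(-1705411 + 3808484) = (-1394089 - 3067071)/2103073 = -4461160*1/2103073 = -4461160/2103073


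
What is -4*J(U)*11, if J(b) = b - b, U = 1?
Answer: 0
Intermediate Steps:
J(b) = 0
-4*J(U)*11 = -4*0*11 = 0*11 = 0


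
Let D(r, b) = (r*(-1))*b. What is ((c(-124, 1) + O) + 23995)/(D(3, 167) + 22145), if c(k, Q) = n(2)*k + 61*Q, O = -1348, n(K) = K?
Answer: 5615/5411 ≈ 1.0377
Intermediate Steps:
c(k, Q) = 2*k + 61*Q
D(r, b) = -b*r (D(r, b) = (-r)*b = -b*r)
((c(-124, 1) + O) + 23995)/(D(3, 167) + 22145) = (((2*(-124) + 61*1) - 1348) + 23995)/(-1*167*3 + 22145) = (((-248 + 61) - 1348) + 23995)/(-501 + 22145) = ((-187 - 1348) + 23995)/21644 = (-1535 + 23995)*(1/21644) = 22460*(1/21644) = 5615/5411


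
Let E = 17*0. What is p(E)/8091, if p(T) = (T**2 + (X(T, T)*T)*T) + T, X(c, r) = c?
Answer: 0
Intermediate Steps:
E = 0
p(T) = T + T**2 + T**3 (p(T) = (T**2 + (T*T)*T) + T = (T**2 + T**2*T) + T = (T**2 + T**3) + T = T + T**2 + T**3)
p(E)/8091 = (0*(1 + 0 + 0**2))/8091 = (0*(1 + 0 + 0))*(1/8091) = (0*1)*(1/8091) = 0*(1/8091) = 0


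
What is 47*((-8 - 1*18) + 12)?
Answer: -658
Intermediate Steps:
47*((-8 - 1*18) + 12) = 47*((-8 - 18) + 12) = 47*(-26 + 12) = 47*(-14) = -658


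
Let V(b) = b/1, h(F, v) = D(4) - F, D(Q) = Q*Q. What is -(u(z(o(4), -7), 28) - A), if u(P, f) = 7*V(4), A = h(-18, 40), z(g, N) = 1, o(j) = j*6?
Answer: 6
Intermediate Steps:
D(Q) = Q**2
o(j) = 6*j
h(F, v) = 16 - F (h(F, v) = 4**2 - F = 16 - F)
A = 34 (A = 16 - 1*(-18) = 16 + 18 = 34)
V(b) = b (V(b) = b*1 = b)
u(P, f) = 28 (u(P, f) = 7*4 = 28)
-(u(z(o(4), -7), 28) - A) = -(28 - 1*34) = -(28 - 34) = -1*(-6) = 6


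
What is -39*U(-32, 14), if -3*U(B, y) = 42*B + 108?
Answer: -16068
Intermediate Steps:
U(B, y) = -36 - 14*B (U(B, y) = -(42*B + 108)/3 = -(108 + 42*B)/3 = -36 - 14*B)
-39*U(-32, 14) = -39*(-36 - 14*(-32)) = -39*(-36 + 448) = -39*412 = -16068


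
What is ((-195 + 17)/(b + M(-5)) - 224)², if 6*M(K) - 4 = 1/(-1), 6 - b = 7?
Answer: 17424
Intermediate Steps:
b = -1 (b = 6 - 1*7 = 6 - 7 = -1)
M(K) = ½ (M(K) = ⅔ + (⅙)/(-1) = ⅔ + (⅙)*(-1) = ⅔ - ⅙ = ½)
((-195 + 17)/(b + M(-5)) - 224)² = ((-195 + 17)/(-1 + ½) - 224)² = (-178/(-½) - 224)² = (-178*(-2) - 224)² = (356 - 224)² = 132² = 17424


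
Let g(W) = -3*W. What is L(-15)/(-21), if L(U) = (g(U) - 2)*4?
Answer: -172/21 ≈ -8.1905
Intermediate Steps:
L(U) = -8 - 12*U (L(U) = (-3*U - 2)*4 = (-2 - 3*U)*4 = -8 - 12*U)
L(-15)/(-21) = (-8 - 12*(-15))/(-21) = -(-8 + 180)/21 = -1/21*172 = -172/21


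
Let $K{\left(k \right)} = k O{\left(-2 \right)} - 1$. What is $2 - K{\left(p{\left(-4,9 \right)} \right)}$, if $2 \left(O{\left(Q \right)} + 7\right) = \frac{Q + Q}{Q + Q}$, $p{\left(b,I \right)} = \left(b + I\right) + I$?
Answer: $94$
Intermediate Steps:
$p{\left(b,I \right)} = b + 2 I$ ($p{\left(b,I \right)} = \left(I + b\right) + I = b + 2 I$)
$O{\left(Q \right)} = - \frac{13}{2}$ ($O{\left(Q \right)} = -7 + \frac{\left(Q + Q\right) \frac{1}{Q + Q}}{2} = -7 + \frac{2 Q \frac{1}{2 Q}}{2} = -7 + \frac{1}{2} \cdot 1 = -7 + \frac{1}{2} = - \frac{13}{2}$)
$K{\left(k \right)} = -1 - \frac{13 k}{2}$ ($K{\left(k \right)} = k \left(- \frac{13}{2}\right) - 1 = - \frac{13 k}{2} - 1 = -1 - \frac{13 k}{2}$)
$2 - K{\left(p{\left(-4,9 \right)} \right)} = 2 - \left(-1 - \frac{13 \left(-4 + 2 \cdot 9\right)}{2}\right) = 2 - \left(-1 - \frac{13 \left(-4 + 18\right)}{2}\right) = 2 - \left(-1 - 91\right) = 2 - -92 = 2 + 92 = 94$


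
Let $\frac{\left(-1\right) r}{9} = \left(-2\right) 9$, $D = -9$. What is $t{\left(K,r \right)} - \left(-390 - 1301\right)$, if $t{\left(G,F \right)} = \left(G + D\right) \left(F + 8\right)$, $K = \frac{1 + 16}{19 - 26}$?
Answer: $- \frac{1763}{7} \approx -251.86$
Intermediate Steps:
$K = - \frac{17}{7}$ ($K = \frac{17}{-7} = 17 \left(- \frac{1}{7}\right) = - \frac{17}{7} \approx -2.4286$)
$r = 162$ ($r = - 9 \left(\left(-2\right) 9\right) = \left(-9\right) \left(-18\right) = 162$)
$t{\left(G,F \right)} = \left(-9 + G\right) \left(8 + F\right)$ ($t{\left(G,F \right)} = \left(G - 9\right) \left(F + 8\right) = \left(-9 + G\right) \left(8 + F\right)$)
$t{\left(K,r \right)} - \left(-390 - 1301\right) = \left(-72 - 1458 + 8 \left(- \frac{17}{7}\right) + 162 \left(- \frac{17}{7}\right)\right) - \left(-390 - 1301\right) = \left(-72 - 1458 - \frac{136}{7} - \frac{2754}{7}\right) - \left(-390 - 1301\right) = - \frac{13600}{7} - -1691 = - \frac{13600}{7} + 1691 = - \frac{1763}{7}$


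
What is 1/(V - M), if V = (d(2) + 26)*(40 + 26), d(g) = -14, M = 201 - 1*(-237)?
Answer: 1/354 ≈ 0.0028249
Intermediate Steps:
M = 438 (M = 201 + 237 = 438)
V = 792 (V = (-14 + 26)*(40 + 26) = 12*66 = 792)
1/(V - M) = 1/(792 - 1*438) = 1/(792 - 438) = 1/354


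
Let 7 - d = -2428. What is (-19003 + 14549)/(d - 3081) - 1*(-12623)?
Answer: 239968/19 ≈ 12630.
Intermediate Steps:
d = 2435 (d = 7 - 1*(-2428) = 7 + 2428 = 2435)
(-19003 + 14549)/(d - 3081) - 1*(-12623) = (-19003 + 14549)/(2435 - 3081) - 1*(-12623) = -4454/(-646) + 12623 = -4454*(-1/646) + 12623 = 131/19 + 12623 = 239968/19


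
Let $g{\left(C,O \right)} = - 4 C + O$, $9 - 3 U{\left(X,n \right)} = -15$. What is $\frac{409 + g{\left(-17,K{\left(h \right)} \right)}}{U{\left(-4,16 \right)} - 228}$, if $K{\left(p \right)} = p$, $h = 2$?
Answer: $- \frac{479}{220} \approx -2.1773$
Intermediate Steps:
$U{\left(X,n \right)} = 8$ ($U{\left(X,n \right)} = 3 - -5 = 3 + 5 = 8$)
$g{\left(C,O \right)} = O - 4 C$
$\frac{409 + g{\left(-17,K{\left(h \right)} \right)}}{U{\left(-4,16 \right)} - 228} = \frac{409 + \left(2 - -68\right)}{8 - 228} = \frac{409 + \left(2 + 68\right)}{-220} = \left(409 + 70\right) \left(- \frac{1}{220}\right) = 479 \left(- \frac{1}{220}\right) = - \frac{479}{220}$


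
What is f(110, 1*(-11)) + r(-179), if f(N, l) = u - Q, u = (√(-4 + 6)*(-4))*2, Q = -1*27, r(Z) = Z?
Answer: -152 - 8*√2 ≈ -163.31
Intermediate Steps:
Q = -27
u = -8*√2 (u = (√2*(-4))*2 = -4*√2*2 = -8*√2 ≈ -11.314)
f(N, l) = 27 - 8*√2 (f(N, l) = -8*√2 - 1*(-27) = -8*√2 + 27 = 27 - 8*√2)
f(110, 1*(-11)) + r(-179) = (27 - 8*√2) - 179 = -152 - 8*√2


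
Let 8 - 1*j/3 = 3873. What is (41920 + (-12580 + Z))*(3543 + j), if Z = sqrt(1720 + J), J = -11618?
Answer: -236245680 - 56364*I*sqrt(202) ≈ -2.3625e+8 - 8.0108e+5*I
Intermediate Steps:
j = -11595 (j = 24 - 3*3873 = 24 - 11619 = -11595)
Z = 7*I*sqrt(202) (Z = sqrt(1720 - 11618) = sqrt(-9898) = 7*I*sqrt(202) ≈ 99.489*I)
(41920 + (-12580 + Z))*(3543 + j) = (41920 + (-12580 + 7*I*sqrt(202)))*(3543 - 11595) = (29340 + 7*I*sqrt(202))*(-8052) = -236245680 - 56364*I*sqrt(202)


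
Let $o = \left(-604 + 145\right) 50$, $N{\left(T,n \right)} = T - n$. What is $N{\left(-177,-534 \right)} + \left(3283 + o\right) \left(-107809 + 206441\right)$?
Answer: $-1939795187$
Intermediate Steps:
$o = -22950$ ($o = \left(-459\right) 50 = -22950$)
$N{\left(-177,-534 \right)} + \left(3283 + o\right) \left(-107809 + 206441\right) = \left(-177 - -534\right) + \left(3283 - 22950\right) \left(-107809 + 206441\right) = \left(-177 + 534\right) - 1939795544 = 357 - 1939795544 = -1939795187$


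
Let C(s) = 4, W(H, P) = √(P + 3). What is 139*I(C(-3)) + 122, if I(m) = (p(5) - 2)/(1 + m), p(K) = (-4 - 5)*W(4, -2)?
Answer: -919/5 ≈ -183.80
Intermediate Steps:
W(H, P) = √(3 + P)
p(K) = -9 (p(K) = (-4 - 5)*√(3 - 2) = -9*√1 = -9*1 = -9)
I(m) = -11/(1 + m) (I(m) = (-9 - 2)/(1 + m) = -11/(1 + m))
139*I(C(-3)) + 122 = 139*(-11/(1 + 4)) + 122 = 139*(-11/5) + 122 = -1529/5 + 122 = -919/5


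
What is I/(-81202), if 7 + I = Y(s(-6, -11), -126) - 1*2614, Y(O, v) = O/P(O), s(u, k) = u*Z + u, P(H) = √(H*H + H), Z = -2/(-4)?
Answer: 2621/81202 + 3*√2/324808 ≈ 0.032291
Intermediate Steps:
Z = ½ (Z = -2*(-¼) = ½ ≈ 0.50000)
P(H) = √(H + H²) (P(H) = √(H² + H) = √(H + H²))
s(u, k) = 3*u/2 (s(u, k) = u*(½) + u = u/2 + u = 3*u/2)
Y(O, v) = O/√(O*(1 + O)) (Y(O, v) = O/(√(O*(1 + O))) = O/√(O*(1 + O)))
I = -2621 - 3*√2/4 (I = -7 + (((3/2)*(-6))/√(((3/2)*(-6))*(1 + (3/2)*(-6))) - 1*2614) = -7 + (-9*√2/12 - 2614) = -7 + (-3*√2/4 - 2614) = -7 + (-2614 - 3*√2/4) = -2621 - 3*√2/4 ≈ -2622.1)
I/(-81202) = (-2621 - 3*√2/4)/(-81202) = (-2621 - 3*√2/4)*(-1/81202) = 2621/81202 + 3*√2/324808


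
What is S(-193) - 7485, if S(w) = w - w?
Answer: -7485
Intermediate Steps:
S(w) = 0
S(-193) - 7485 = 0 - 7485 = -7485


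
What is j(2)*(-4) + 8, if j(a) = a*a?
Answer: -8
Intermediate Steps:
j(a) = a**2
j(2)*(-4) + 8 = 2**2*(-4) + 8 = 4*(-4) + 8 = -16 + 8 = -8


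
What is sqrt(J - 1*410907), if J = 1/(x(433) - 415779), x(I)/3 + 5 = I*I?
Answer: I*sqrt(982203280395770)/48891 ≈ 641.02*I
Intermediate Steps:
x(I) = -15 + 3*I**2 (x(I) = -15 + 3*(I*I) = -15 + 3*I**2)
J = 1/146673 (J = 1/((-15 + 3*433**2) - 415779) = 1/((-15 + 3*187489) - 415779) = 1/((-15 + 562467) - 415779) = 1/(562452 - 415779) = 1/146673 ≈ 6.8179e-6)
sqrt(J - 1*410907) = sqrt(1/146673 - 1*410907) = sqrt(1/146673 - 410907) = sqrt(-60268962410/146673) = I*sqrt(982203280395770)/48891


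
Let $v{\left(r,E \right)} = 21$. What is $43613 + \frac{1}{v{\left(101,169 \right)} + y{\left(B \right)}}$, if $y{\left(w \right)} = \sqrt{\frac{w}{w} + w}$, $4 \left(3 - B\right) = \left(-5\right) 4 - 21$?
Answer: $\frac{24815825}{569} - \frac{2 \sqrt{57}}{1707} \approx 43613.0$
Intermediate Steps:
$B = \frac{53}{4}$ ($B = 3 - \frac{\left(-5\right) 4 - 21}{4} = 3 - \frac{-20 - 21}{4} = 3 - - \frac{41}{4} = 3 + \frac{41}{4} = \frac{53}{4} \approx 13.25$)
$y{\left(w \right)} = \sqrt{1 + w}$
$43613 + \frac{1}{v{\left(101,169 \right)} + y{\left(B \right)}} = 43613 + \frac{1}{21 + \sqrt{1 + \frac{53}{4}}} = 43613 + \frac{1}{21 + \sqrt{\frac{57}{4}}} = 43613 + \frac{1}{21 + \frac{\sqrt{57}}{2}}$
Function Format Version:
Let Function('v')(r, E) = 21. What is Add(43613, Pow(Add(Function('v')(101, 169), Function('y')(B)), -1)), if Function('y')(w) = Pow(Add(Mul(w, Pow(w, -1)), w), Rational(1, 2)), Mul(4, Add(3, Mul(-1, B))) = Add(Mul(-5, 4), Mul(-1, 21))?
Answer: Add(Rational(24815825, 569), Mul(Rational(-2, 1707), Pow(57, Rational(1, 2)))) ≈ 43613.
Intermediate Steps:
B = Rational(53, 4) (B = Add(3, Mul(Rational(-1, 4), Add(Mul(-5, 4), Mul(-1, 21)))) = Add(3, Mul(Rational(-1, 4), Add(-20, -21))) = Add(3, Mul(Rational(-1, 4), -41)) = Add(3, Rational(41, 4)) = Rational(53, 4) ≈ 13.250)
Function('y')(w) = Pow(Add(1, w), Rational(1, 2))
Add(43613, Pow(Add(Function('v')(101, 169), Function('y')(B)), -1)) = Add(43613, Pow(Add(21, Pow(Add(1, Rational(53, 4)), Rational(1, 2))), -1)) = Add(43613, Pow(Add(21, Pow(Rational(57, 4), Rational(1, 2))), -1)) = Add(43613, Pow(Add(21, Mul(Rational(1, 2), Pow(57, Rational(1, 2)))), -1))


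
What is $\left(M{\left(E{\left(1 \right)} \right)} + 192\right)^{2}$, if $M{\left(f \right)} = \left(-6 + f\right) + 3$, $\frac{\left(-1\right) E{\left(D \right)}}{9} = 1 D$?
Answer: $32400$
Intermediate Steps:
$E{\left(D \right)} = - 9 D$ ($E{\left(D \right)} = - 9 \cdot 1 D = - 9 D$)
$M{\left(f \right)} = -3 + f$
$\left(M{\left(E{\left(1 \right)} \right)} + 192\right)^{2} = \left(\left(-3 - 9\right) + 192\right)^{2} = \left(-12 + 192\right)^{2} = 180^{2} = 32400$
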